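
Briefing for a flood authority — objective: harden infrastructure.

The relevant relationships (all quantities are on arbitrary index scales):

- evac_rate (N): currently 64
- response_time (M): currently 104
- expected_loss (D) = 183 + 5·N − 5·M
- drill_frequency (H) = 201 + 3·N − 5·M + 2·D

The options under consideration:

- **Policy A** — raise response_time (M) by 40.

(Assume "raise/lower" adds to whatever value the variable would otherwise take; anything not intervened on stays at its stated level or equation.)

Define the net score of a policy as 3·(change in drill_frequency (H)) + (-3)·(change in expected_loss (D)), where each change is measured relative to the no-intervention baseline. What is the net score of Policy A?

-1200

Baseline:
  N = 64
  M = 104
  D = 183 + 5·64 − 5·104 = -17
  H = 201 + 3·64 − 5·104 + 2·(-17) = -161
Policy A (M + 40):
  N = 64
  M = 104 + 40 = 144
  D = 183 + 5·64 − 5·144 = -217
  H = 201 + 3·64 − 5·144 + 2·(-217) = -761
ΔH = -761 − (-161) = -600; ΔD = -217 − (-17) = -200
Score = 3·(-600) + (-3)·(-200) = -1200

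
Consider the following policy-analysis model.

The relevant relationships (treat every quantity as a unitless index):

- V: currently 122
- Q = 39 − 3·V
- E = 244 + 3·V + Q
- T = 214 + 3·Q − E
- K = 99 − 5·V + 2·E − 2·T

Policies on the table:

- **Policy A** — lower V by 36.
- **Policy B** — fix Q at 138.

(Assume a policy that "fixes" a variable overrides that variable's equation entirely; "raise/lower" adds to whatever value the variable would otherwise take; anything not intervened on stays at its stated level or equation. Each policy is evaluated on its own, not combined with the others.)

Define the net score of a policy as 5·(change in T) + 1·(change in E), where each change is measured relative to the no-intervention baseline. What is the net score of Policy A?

1620

Baseline:
  V = 122
  Q = 39 − 3·122 = -327
  E = 244 + 3·122 + (-327) = 283
  T = 214 + 3·(-327) − 283 = -1050
Policy A (V − 36):
  V = 122 − 36 = 86
  Q = 39 − 3·86 = -219
  E = 244 + 3·86 + (-219) = 283
  T = 214 + 3·(-219) − 283 = -726
ΔT = -726 − (-1050) = 324; ΔE = 283 − 283 = 0
Score = 5·324 + 1·0 = 1620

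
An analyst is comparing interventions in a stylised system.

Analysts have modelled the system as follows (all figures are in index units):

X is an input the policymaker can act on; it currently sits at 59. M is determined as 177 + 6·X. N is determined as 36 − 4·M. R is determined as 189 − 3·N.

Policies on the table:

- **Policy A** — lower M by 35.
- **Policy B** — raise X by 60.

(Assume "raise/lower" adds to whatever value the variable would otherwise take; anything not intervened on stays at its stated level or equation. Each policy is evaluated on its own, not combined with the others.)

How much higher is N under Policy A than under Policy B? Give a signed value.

1580

Policy A (M − 35):
  X = 59
  M = 177 + 6·59 (−35 from intervention) = 496
  N = 36 − 4·496 = -1948
Policy B (X + 60):
  X = 59 + 60 = 119
  M = 177 + 6·119 = 891
  N = 36 − 4·891 = -3528
N: -1948 − (-3528) = 1580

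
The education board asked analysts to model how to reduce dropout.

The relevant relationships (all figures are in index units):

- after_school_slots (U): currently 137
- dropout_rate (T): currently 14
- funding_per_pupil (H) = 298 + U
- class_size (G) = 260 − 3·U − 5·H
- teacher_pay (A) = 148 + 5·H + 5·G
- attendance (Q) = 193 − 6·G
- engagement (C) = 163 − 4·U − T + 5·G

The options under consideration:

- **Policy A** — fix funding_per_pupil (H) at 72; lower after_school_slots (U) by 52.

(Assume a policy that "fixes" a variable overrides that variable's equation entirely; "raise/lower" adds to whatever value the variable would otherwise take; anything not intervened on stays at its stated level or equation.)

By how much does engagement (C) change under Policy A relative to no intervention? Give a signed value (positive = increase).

10063

Baseline:
  U = 137
  T = 14
  H = 298 + 137 = 435
  G = 260 − 3·137 − 5·435 = -2326
  C = 163 − 4·137 − 14 + 5·(-2326) = -12029
Policy A (H := 72, U − 52):
  U = 137 − 52 = 85
  T = 14
  H = 72
  G = 260 − 3·85 − 5·72 = -355
  C = 163 − 4·85 − 14 + 5·(-355) = -1966
Change in C: -1966 − (-12029) = 10063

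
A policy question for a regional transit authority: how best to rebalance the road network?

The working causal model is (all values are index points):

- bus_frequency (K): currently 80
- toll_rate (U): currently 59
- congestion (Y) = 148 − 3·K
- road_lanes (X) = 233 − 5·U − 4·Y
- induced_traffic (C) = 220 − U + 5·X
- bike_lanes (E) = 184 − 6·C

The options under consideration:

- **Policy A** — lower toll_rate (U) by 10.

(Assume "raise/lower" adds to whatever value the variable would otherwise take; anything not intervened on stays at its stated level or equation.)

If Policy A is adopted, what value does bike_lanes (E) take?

Policy A (U − 10):
  K = 80
  U = 59 − 10 = 49
  Y = 148 − 3·80 = -92
  X = 233 − 5·49 − 4·(-92) = 356
  C = 220 − 49 + 5·356 = 1951
  E = 184 − 6·1951 = -11522

-11522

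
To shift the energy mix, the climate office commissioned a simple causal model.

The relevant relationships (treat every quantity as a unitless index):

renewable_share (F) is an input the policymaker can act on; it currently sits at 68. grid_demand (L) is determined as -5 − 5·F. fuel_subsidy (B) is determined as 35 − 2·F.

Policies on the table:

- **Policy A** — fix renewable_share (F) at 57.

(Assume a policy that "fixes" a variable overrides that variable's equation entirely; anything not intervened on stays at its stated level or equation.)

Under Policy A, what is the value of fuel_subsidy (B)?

Policy A (F := 57):
  F = 57
  B = 35 − 2·57 = -79

-79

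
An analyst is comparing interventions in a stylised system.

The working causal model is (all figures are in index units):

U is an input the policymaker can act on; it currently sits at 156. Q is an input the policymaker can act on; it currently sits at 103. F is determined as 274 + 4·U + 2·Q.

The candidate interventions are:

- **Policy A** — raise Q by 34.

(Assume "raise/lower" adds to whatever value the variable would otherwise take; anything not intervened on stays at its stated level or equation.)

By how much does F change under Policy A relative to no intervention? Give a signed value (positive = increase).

68

Baseline:
  U = 156
  Q = 103
  F = 274 + 4·156 + 2·103 = 1104
Policy A (Q + 34):
  U = 156
  Q = 103 + 34 = 137
  F = 274 + 4·156 + 2·137 = 1172
Change in F: 1172 − 1104 = 68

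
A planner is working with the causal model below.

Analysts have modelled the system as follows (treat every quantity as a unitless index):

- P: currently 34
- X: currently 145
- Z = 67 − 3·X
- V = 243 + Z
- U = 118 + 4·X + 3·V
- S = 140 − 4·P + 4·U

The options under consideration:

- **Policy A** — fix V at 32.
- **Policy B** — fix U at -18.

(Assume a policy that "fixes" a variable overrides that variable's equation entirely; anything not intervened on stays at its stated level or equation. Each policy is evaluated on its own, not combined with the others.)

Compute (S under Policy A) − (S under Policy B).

Policy A (V := 32):
  P = 34
  X = 145
  Z = 67 − 3·145 = -368
  V = 32
  U = 118 + 4·145 + 3·32 = 794
  S = 140 − 4·34 + 4·794 = 3180
Policy B (U := -18):
  P = 34
  X = 145
  Z = 67 − 3·145 = -368
  V = 243 + (-368) = -125
  U = -18
  S = 140 − 4·34 + 4·(-18) = -68
S: 3180 − (-68) = 3248

3248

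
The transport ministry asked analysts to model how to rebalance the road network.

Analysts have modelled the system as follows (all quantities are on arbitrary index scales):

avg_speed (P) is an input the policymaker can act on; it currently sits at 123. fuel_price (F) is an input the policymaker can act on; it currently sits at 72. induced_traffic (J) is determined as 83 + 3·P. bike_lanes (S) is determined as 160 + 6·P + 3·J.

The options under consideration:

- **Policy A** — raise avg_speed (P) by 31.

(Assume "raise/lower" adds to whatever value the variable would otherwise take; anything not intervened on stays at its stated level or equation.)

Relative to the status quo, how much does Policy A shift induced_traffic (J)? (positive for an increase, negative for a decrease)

Baseline:
  P = 123
  J = 83 + 3·123 = 452
Policy A (P + 31):
  P = 123 + 31 = 154
  J = 83 + 3·154 = 545
Change in J: 545 − 452 = 93

93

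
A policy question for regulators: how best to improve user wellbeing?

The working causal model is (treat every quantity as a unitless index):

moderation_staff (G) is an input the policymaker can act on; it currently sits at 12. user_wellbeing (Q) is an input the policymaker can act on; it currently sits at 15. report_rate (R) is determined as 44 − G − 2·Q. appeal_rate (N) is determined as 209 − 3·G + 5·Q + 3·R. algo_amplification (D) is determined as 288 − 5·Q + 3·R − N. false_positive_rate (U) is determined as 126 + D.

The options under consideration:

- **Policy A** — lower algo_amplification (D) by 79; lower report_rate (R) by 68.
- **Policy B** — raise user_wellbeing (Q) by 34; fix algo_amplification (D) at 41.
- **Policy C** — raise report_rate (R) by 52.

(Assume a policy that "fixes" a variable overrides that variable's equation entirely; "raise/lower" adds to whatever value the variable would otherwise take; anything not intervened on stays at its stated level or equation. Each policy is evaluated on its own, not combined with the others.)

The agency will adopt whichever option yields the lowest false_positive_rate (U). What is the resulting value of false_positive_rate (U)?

12

Policy A (D − 79, R − 68):
  G = 12
  Q = 15
  R = 44 − 12 − 2·15 (−68 from intervention) = -66
  N = 209 − 3·12 + 5·15 + 3·(-66) = 50
  D = 288 − 5·15 + 3·(-66) − 50 (−79 from intervention) = -114
  U = 126 + (-114) = 12
Policy B (Q + 34, D := 41):
  G = 12
  Q = 15 + 34 = 49
  R = 44 − 12 − 2·49 = -66
  N = 209 − 3·12 + 5·49 + 3·(-66) = 220
  D = 41
  U = 126 + 41 = 167
Policy C (R + 52):
  G = 12
  Q = 15
  R = 44 − 12 − 2·15 (+52 from intervention) = 54
  N = 209 − 3·12 + 5·15 + 3·54 = 410
  D = 288 − 5·15 + 3·54 − 410 = -35
  U = 126 + (-35) = 91
Comparing — Policy A: U=12, Policy B: U=167, Policy C: U=91. Lowest is 12 (Policy A).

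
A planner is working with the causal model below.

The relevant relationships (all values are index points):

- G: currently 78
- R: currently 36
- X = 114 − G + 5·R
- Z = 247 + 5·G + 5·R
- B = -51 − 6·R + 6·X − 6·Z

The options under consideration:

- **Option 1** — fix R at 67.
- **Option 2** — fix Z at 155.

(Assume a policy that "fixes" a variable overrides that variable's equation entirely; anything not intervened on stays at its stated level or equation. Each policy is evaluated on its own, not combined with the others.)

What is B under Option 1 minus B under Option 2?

Option 1 (R := 67):
  G = 78
  R = 67
  X = 114 − 78 + 5·67 = 371
  Z = 247 + 5·78 + 5·67 = 972
  B = -51 − 6·67 + 6·371 − 6·972 = -4059
Option 2 (Z := 155):
  G = 78
  R = 36
  X = 114 − 78 + 5·36 = 216
  Z = 155
  B = -51 − 6·36 + 6·216 − 6·155 = 99
B: -4059 − 99 = -4158

-4158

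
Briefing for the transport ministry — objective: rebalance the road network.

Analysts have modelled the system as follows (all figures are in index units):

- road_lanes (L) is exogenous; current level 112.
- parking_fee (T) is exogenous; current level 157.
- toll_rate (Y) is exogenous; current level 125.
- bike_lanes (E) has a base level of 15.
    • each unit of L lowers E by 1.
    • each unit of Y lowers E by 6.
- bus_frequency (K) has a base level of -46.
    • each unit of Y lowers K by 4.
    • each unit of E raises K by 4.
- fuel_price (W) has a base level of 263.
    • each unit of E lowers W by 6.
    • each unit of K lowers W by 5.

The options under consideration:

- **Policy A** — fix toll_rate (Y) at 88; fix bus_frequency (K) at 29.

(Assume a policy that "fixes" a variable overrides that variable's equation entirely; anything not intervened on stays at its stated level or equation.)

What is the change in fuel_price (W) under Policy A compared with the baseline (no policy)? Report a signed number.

-21147

Baseline:
  L = 112
  Y = 125
  E = 15 − 112 − 6·125 = -847
  K = -46 − 4·125 + 4·(-847) = -3934
  W = 263 − 6·(-847) − 5·(-3934) = 25015
Policy A (Y := 88, K := 29):
  L = 112
  Y = 88
  E = 15 − 112 − 6·88 = -625
  K = 29
  W = 263 − 6·(-625) − 5·29 = 3868
Change in W: 3868 − 25015 = -21147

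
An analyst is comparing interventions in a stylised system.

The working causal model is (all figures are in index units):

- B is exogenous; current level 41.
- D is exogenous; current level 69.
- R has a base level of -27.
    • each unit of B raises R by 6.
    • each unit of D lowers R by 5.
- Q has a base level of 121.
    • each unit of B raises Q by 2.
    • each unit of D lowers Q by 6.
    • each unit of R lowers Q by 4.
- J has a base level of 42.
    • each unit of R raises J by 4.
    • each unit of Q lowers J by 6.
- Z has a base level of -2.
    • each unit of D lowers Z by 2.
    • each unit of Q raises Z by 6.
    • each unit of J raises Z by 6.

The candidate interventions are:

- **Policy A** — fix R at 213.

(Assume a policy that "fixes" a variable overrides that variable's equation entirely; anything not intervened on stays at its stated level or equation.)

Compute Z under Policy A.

37114

Policy A (R := 213):
  B = 41
  D = 69
  R = 213
  Q = 121 + 2·41 − 6·69 − 4·213 = -1063
  J = 42 + 4·213 − 6·(-1063) = 7272
  Z = -2 − 2·69 + 6·(-1063) + 6·7272 = 37114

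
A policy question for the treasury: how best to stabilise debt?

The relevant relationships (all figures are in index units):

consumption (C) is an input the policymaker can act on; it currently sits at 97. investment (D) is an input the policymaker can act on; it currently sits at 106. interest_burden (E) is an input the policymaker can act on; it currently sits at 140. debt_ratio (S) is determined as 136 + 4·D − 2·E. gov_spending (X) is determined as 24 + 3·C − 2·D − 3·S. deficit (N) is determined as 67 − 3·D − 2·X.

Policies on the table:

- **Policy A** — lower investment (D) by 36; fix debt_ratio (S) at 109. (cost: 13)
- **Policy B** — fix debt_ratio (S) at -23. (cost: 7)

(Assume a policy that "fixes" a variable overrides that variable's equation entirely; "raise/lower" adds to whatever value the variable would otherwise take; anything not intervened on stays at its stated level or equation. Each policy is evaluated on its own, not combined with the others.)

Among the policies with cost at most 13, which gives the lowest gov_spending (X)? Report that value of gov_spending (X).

Policy A (D − 36, S := 109):
  C = 97
  D = 106 − 36 = 70
  E = 140
  S = 109
  X = 24 + 3·97 − 2·70 − 3·109 = -152
Policy B (S := -23):
  C = 97
  D = 106
  E = 140
  S = -23
  X = 24 + 3·97 − 2·106 − 3·(-23) = 172
Comparing — Policy A: X=-152, Policy B: X=172. Lowest is -152 (Policy A).

-152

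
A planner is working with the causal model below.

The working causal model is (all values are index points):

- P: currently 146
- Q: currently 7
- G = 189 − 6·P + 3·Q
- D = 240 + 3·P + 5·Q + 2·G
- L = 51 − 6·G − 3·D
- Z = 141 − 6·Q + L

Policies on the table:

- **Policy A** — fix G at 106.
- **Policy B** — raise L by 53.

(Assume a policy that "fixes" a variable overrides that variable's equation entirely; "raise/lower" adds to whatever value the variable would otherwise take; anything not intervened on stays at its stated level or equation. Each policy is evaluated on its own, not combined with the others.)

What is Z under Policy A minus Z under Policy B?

-9317

Policy A (G := 106):
  P = 146
  Q = 7
  G = 106
  D = 240 + 3·146 + 5·7 + 2·106 = 925
  L = 51 − 6·106 − 3·925 = -3360
  Z = 141 − 6·7 + (-3360) = -3261
Policy B (L + 53):
  P = 146
  Q = 7
  G = 189 − 6·146 + 3·7 = -666
  D = 240 + 3·146 + 5·7 + 2·(-666) = -619
  L = 51 − 6·(-666) − 3·(-619) (+53 from intervention) = 5957
  Z = 141 − 6·7 + 5957 = 6056
Z: -3261 − 6056 = -9317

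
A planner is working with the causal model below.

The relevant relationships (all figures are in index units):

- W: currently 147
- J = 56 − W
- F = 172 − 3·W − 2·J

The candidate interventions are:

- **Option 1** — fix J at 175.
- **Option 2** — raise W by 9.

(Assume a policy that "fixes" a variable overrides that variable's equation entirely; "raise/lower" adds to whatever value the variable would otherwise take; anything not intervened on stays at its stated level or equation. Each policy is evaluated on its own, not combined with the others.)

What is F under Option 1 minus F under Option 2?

Option 1 (J := 175):
  W = 147
  J = 175
  F = 172 − 3·147 − 2·175 = -619
Option 2 (W + 9):
  W = 147 + 9 = 156
  J = 56 − 156 = -100
  F = 172 − 3·156 − 2·(-100) = -96
F: -619 − (-96) = -523

-523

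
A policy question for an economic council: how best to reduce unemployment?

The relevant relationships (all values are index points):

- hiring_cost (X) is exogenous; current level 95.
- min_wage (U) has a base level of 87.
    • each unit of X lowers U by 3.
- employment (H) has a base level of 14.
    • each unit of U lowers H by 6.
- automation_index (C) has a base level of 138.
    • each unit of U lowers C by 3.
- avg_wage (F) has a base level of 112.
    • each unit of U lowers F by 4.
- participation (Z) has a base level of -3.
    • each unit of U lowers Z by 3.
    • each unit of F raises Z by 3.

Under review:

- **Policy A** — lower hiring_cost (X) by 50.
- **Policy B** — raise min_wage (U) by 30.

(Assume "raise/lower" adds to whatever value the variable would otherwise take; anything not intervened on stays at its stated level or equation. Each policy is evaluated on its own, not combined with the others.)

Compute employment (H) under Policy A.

Policy A (X − 50):
  X = 95 − 50 = 45
  U = 87 − 3·45 = -48
  H = 14 − 6·(-48) = 302

302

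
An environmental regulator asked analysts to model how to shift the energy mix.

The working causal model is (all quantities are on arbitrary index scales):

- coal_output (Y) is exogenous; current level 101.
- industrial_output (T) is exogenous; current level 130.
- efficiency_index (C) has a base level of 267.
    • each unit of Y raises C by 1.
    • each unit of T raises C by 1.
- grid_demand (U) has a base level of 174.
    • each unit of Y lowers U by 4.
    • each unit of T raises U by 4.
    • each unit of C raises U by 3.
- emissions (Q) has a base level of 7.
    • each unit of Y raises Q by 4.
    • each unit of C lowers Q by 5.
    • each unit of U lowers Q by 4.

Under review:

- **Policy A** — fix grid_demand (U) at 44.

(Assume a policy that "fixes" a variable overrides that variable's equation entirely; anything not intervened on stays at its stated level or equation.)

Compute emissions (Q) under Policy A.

-2255

Policy A (U := 44):
  Y = 101
  T = 130
  C = 267 + 101 + 130 = 498
  U = 44
  Q = 7 + 4·101 − 5·498 − 4·44 = -2255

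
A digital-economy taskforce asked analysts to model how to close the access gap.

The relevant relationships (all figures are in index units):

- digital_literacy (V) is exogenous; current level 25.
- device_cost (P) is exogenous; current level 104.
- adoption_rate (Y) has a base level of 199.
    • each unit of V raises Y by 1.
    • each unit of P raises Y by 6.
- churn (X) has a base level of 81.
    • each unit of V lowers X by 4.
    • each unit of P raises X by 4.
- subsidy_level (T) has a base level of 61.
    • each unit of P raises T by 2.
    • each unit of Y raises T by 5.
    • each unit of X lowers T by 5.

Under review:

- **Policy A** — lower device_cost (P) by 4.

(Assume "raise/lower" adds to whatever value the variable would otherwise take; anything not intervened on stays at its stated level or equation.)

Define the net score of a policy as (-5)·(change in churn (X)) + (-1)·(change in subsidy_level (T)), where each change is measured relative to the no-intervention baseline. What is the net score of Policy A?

Baseline:
  V = 25
  P = 104
  Y = 199 + 25 + 6·104 = 848
  X = 81 − 4·25 + 4·104 = 397
  T = 61 + 2·104 + 5·848 − 5·397 = 2524
Policy A (P − 4):
  V = 25
  P = 104 − 4 = 100
  Y = 199 + 25 + 6·100 = 824
  X = 81 − 4·25 + 4·100 = 381
  T = 61 + 2·100 + 5·824 − 5·381 = 2476
ΔX = 381 − 397 = -16; ΔT = 2476 − 2524 = -48
Score = (-5)·(-16) + (-1)·(-48) = 128

128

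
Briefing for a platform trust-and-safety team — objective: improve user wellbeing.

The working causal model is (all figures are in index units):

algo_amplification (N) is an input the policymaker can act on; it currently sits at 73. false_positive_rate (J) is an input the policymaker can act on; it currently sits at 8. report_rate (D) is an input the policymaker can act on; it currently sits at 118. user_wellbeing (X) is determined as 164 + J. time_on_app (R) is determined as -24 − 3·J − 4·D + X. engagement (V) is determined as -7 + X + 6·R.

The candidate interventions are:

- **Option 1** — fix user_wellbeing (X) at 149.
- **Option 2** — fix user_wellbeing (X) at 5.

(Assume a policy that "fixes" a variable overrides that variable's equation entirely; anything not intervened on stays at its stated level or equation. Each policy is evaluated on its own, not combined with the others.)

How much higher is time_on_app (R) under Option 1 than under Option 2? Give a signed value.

144

Option 1 (X := 149):
  J = 8
  D = 118
  X = 149
  R = -24 − 3·8 − 4·118 + 149 = -371
Option 2 (X := 5):
  J = 8
  D = 118
  X = 5
  R = -24 − 3·8 − 4·118 + 5 = -515
R: -371 − (-515) = 144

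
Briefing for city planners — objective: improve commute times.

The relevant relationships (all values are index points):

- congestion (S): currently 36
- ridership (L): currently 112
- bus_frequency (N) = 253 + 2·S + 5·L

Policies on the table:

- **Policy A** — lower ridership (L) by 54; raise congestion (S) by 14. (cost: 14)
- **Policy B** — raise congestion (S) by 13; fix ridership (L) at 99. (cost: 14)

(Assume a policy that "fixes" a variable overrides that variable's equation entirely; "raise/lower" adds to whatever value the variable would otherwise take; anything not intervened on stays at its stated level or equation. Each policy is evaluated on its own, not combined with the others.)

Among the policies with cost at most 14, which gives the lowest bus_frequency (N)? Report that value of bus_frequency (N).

Policy A (L − 54, S + 14):
  S = 36 + 14 = 50
  L = 112 − 54 = 58
  N = 253 + 2·50 + 5·58 = 643
Policy B (S + 13, L := 99):
  S = 36 + 13 = 49
  L = 99
  N = 253 + 2·49 + 5·99 = 846
Comparing — Policy A: N=643, Policy B: N=846. Lowest is 643 (Policy A).

643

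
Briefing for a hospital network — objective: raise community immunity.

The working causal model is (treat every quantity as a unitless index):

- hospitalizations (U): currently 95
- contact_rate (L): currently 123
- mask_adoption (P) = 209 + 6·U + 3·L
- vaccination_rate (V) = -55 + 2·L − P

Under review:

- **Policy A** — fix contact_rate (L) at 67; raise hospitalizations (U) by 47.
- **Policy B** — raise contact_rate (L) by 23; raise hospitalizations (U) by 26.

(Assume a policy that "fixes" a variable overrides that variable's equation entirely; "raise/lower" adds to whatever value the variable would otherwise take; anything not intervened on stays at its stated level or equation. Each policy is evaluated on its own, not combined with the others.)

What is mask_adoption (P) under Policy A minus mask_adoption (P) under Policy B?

-111

Policy A (L := 67, U + 47):
  U = 95 + 47 = 142
  L = 67
  P = 209 + 6·142 + 3·67 = 1262
Policy B (L + 23, U + 26):
  U = 95 + 26 = 121
  L = 123 + 23 = 146
  P = 209 + 6·121 + 3·146 = 1373
P: 1262 − 1373 = -111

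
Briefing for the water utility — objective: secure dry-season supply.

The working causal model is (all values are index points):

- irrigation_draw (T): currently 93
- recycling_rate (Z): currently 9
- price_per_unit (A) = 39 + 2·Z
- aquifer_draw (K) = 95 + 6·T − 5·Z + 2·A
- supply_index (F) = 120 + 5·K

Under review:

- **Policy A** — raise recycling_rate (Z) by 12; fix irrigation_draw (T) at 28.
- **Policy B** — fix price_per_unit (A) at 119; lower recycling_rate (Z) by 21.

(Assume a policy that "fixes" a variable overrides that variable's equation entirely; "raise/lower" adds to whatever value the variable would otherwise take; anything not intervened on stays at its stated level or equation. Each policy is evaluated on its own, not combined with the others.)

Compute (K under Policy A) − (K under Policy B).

-631

Policy A (Z + 12, T := 28):
  T = 28
  Z = 9 + 12 = 21
  A = 39 + 2·21 = 81
  K = 95 + 6·28 − 5·21 + 2·81 = 320
Policy B (A := 119, Z − 21):
  T = 93
  Z = 9 − 21 = -12
  A = 119
  K = 95 + 6·93 − 5·(-12) + 2·119 = 951
K: 320 − 951 = -631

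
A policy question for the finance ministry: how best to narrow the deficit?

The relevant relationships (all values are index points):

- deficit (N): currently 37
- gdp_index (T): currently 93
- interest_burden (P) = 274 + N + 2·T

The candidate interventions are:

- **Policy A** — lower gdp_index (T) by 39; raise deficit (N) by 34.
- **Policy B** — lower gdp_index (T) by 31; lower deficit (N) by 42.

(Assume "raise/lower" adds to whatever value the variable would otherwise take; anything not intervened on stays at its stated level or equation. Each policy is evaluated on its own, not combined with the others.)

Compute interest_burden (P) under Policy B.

393

Policy B (T − 31, N − 42):
  N = 37 − 42 = -5
  T = 93 − 31 = 62
  P = 274 + (-5) + 2·62 = 393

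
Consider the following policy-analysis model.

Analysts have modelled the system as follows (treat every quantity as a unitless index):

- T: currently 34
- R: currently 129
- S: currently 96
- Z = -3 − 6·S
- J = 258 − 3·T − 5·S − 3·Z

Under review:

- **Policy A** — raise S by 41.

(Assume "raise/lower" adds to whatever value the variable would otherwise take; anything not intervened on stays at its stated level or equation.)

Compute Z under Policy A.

Policy A (S + 41):
  S = 96 + 41 = 137
  Z = -3 − 6·137 = -825

-825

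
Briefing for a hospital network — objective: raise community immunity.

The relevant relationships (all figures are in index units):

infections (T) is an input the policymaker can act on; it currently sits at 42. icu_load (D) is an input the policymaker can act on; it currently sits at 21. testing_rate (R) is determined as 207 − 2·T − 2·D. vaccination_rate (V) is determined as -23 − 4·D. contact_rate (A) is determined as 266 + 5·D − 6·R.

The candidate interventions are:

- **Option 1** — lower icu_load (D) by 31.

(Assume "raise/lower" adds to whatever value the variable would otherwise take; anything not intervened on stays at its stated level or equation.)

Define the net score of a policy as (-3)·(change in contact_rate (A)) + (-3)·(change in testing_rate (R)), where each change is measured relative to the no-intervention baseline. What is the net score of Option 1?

Baseline:
  T = 42
  D = 21
  R = 207 − 2·42 − 2·21 = 81
  A = 266 + 5·21 − 6·81 = -115
Option 1 (D − 31):
  T = 42
  D = 21 − 31 = -10
  R = 207 − 2·42 − 2·(-10) = 143
  A = 266 + 5·(-10) − 6·143 = -642
ΔA = -642 − (-115) = -527; ΔR = 143 − 81 = 62
Score = (-3)·(-527) + (-3)·62 = 1395

1395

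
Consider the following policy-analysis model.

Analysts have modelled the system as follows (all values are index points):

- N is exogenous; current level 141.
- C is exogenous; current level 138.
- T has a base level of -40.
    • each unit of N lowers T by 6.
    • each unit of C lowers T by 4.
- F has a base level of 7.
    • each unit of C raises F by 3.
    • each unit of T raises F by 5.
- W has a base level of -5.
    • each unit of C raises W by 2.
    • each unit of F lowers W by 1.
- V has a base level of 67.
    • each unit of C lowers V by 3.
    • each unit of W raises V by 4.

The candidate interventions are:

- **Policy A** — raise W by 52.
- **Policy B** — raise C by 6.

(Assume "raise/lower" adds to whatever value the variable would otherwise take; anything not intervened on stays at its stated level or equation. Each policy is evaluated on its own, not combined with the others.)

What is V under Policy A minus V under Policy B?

Policy A (W + 52):
  N = 141
  C = 138
  T = -40 − 6·141 − 4·138 = -1438
  F = 7 + 3·138 + 5·(-1438) = -6769
  W = -5 + 2·138 − (-6769) (+52 from intervention) = 7092
  V = 67 − 3·138 + 4·7092 = 28021
Policy B (C + 6):
  N = 141
  C = 138 + 6 = 144
  T = -40 − 6·141 − 4·144 = -1462
  F = 7 + 3·144 + 5·(-1462) = -6871
  W = -5 + 2·144 − (-6871) = 7154
  V = 67 − 3·144 + 4·7154 = 28251
V: 28021 − 28251 = -230

-230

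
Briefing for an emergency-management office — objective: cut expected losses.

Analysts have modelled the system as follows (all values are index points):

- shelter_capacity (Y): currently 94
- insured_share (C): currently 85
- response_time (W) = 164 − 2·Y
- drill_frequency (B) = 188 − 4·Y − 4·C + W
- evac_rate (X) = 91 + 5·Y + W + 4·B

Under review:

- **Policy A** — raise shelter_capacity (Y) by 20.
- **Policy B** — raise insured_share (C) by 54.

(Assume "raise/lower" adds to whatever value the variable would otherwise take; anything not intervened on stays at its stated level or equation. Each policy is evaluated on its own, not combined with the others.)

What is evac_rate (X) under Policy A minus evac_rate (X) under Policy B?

444

Policy A (Y + 20):
  Y = 94 + 20 = 114
  C = 85
  W = 164 − 2·114 = -64
  B = 188 − 4·114 − 4·85 + (-64) = -672
  X = 91 + 5·114 + (-64) + 4·(-672) = -2091
Policy B (C + 54):
  Y = 94
  C = 85 + 54 = 139
  W = 164 − 2·94 = -24
  B = 188 − 4·94 − 4·139 + (-24) = -768
  X = 91 + 5·94 + (-24) + 4·(-768) = -2535
X: -2091 − (-2535) = 444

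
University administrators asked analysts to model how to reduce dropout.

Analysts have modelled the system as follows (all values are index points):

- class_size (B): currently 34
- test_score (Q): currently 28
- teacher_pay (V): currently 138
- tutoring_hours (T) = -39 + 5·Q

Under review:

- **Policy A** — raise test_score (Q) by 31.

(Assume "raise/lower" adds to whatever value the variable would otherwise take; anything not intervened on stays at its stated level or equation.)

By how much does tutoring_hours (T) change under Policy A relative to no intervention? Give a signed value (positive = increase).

155

Baseline:
  Q = 28
  T = -39 + 5·28 = 101
Policy A (Q + 31):
  Q = 28 + 31 = 59
  T = -39 + 5·59 = 256
Change in T: 256 − 101 = 155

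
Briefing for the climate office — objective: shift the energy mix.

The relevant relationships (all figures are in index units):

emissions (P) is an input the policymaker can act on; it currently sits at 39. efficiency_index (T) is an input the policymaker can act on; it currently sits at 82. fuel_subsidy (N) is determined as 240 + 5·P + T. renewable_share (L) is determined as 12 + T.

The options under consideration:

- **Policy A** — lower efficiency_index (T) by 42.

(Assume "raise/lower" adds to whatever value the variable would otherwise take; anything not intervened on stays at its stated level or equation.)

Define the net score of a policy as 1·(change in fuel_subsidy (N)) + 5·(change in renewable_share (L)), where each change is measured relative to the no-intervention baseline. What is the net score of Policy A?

Baseline:
  P = 39
  T = 82
  N = 240 + 5·39 + 82 = 517
  L = 12 + 82 = 94
Policy A (T − 42):
  P = 39
  T = 82 − 42 = 40
  N = 240 + 5·39 + 40 = 475
  L = 12 + 40 = 52
ΔN = 475 − 517 = -42; ΔL = 52 − 94 = -42
Score = 1·(-42) + 5·(-42) = -252

-252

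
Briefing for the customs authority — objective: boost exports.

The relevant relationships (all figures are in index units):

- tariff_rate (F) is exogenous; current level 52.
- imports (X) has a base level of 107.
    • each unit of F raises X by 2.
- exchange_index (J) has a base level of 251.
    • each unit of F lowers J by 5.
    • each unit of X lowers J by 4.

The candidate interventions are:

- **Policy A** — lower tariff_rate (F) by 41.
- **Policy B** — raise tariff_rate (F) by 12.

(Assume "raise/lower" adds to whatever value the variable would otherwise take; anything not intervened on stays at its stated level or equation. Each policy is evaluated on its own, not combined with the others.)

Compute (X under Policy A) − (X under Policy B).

-106

Policy A (F − 41):
  F = 52 − 41 = 11
  X = 107 + 2·11 = 129
Policy B (F + 12):
  F = 52 + 12 = 64
  X = 107 + 2·64 = 235
X: 129 − 235 = -106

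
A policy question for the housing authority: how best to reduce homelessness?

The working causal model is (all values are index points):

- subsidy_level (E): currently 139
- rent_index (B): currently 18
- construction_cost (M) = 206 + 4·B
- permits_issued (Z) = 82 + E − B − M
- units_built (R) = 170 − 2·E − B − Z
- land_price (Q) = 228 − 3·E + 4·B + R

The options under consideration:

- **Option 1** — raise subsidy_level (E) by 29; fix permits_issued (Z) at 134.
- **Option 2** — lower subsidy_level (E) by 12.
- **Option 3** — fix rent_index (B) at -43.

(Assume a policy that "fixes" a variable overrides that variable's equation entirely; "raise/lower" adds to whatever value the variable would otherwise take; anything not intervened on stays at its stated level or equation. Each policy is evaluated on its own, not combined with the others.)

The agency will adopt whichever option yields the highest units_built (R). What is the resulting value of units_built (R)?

Option 1 (E + 29, Z := 134):
  E = 139 + 29 = 168
  B = 18
  M = 206 + 4·18 = 278
  Z = 134
  R = 170 − 2·168 − 18 − 134 = -318
Option 2 (E − 12):
  E = 139 − 12 = 127
  B = 18
  M = 206 + 4·18 = 278
  Z = 82 + 127 − 18 − 278 = -87
  R = 170 − 2·127 − 18 − (-87) = -15
Option 3 (B := -43):
  E = 139
  B = -43
  M = 206 + 4·(-43) = 34
  Z = 82 + 139 − (-43) − 34 = 230
  R = 170 − 2·139 − (-43) − 230 = -295
Comparing — Option 1: R=-318, Option 2: R=-15, Option 3: R=-295. Highest is -15 (Option 2).

-15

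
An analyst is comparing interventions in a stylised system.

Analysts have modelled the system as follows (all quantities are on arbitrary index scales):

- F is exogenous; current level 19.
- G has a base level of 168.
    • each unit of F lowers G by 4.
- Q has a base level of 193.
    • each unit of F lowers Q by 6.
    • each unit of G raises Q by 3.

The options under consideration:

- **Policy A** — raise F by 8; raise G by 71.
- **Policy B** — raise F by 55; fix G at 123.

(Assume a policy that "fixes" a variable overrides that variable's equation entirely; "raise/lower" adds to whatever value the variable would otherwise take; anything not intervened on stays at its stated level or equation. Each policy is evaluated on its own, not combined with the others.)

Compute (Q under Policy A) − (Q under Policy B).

Policy A (F + 8, G + 71):
  F = 19 + 8 = 27
  G = 168 − 4·27 (+71 from intervention) = 131
  Q = 193 − 6·27 + 3·131 = 424
Policy B (F + 55, G := 123):
  F = 19 + 55 = 74
  G = 123
  Q = 193 − 6·74 + 3·123 = 118
Q: 424 − 118 = 306

306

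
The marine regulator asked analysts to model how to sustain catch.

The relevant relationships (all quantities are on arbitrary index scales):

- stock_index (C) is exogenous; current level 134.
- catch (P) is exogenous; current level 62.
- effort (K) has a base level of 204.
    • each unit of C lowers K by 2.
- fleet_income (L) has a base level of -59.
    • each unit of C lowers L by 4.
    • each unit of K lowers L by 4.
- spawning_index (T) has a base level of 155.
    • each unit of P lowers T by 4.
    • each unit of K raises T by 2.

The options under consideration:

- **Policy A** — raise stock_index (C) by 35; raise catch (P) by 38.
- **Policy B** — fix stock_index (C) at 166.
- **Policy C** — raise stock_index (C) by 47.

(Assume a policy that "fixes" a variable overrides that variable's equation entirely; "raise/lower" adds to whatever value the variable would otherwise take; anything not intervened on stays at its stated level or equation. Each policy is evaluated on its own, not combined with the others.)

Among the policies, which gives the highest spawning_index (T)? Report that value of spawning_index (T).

-349

Policy A (C + 35, P + 38):
  C = 134 + 35 = 169
  P = 62 + 38 = 100
  K = 204 − 2·169 = -134
  T = 155 − 4·100 + 2·(-134) = -513
Policy B (C := 166):
  C = 166
  P = 62
  K = 204 − 2·166 = -128
  T = 155 − 4·62 + 2·(-128) = -349
Policy C (C + 47):
  C = 134 + 47 = 181
  P = 62
  K = 204 − 2·181 = -158
  T = 155 − 4·62 + 2·(-158) = -409
Comparing — Policy A: T=-513, Policy B: T=-349, Policy C: T=-409. Highest is -349 (Policy B).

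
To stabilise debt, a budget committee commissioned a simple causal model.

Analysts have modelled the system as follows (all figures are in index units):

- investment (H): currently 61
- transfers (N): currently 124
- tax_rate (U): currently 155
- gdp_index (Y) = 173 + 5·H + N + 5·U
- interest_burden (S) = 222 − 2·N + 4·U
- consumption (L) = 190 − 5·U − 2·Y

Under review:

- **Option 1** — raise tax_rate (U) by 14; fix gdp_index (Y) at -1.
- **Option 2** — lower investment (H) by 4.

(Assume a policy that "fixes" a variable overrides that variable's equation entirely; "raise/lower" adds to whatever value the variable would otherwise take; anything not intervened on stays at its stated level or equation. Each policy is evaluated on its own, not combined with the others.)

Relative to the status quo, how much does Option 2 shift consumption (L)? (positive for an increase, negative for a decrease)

40

Baseline:
  H = 61
  N = 124
  U = 155
  Y = 173 + 5·61 + 124 + 5·155 = 1377
  L = 190 − 5·155 − 2·1377 = -3339
Option 2 (H − 4):
  H = 61 − 4 = 57
  N = 124
  U = 155
  Y = 173 + 5·57 + 124 + 5·155 = 1357
  L = 190 − 5·155 − 2·1357 = -3299
Change in L: -3299 − (-3339) = 40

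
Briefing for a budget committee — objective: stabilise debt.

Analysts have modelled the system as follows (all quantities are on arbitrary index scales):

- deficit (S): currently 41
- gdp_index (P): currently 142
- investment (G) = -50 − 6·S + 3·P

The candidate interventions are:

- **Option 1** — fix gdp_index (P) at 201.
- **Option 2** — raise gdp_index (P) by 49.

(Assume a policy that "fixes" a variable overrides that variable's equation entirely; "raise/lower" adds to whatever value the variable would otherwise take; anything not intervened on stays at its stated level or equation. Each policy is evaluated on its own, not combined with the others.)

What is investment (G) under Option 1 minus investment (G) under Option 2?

Option 1 (P := 201):
  S = 41
  P = 201
  G = -50 − 6·41 + 3·201 = 307
Option 2 (P + 49):
  S = 41
  P = 142 + 49 = 191
  G = -50 − 6·41 + 3·191 = 277
G: 307 − 277 = 30

30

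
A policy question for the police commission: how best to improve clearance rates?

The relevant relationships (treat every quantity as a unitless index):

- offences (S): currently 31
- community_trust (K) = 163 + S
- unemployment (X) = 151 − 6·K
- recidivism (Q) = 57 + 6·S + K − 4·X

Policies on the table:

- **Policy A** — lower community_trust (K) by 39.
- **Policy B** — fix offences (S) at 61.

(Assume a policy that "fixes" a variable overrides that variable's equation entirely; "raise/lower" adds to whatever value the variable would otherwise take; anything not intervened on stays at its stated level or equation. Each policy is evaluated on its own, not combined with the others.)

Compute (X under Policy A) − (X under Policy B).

414

Policy A (K − 39):
  S = 31
  K = 163 + 31 (−39 from intervention) = 155
  X = 151 − 6·155 = -779
Policy B (S := 61):
  S = 61
  K = 163 + 61 = 224
  X = 151 − 6·224 = -1193
X: -779 − (-1193) = 414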